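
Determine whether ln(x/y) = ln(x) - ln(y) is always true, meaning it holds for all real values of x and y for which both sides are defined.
Yes, this is an identity.

Claim: ln(x/y) = ln(x) - ln(y).
Reasoning: Both sides are simultaneously defined only when x, y > 0. Write x = e^p, y = e^q. Then x/y = e^(p-q), so ln(x/y) = p - q = ln(x) - ln(y).
So the two sides agree for all real values of x and y for which both sides are defined.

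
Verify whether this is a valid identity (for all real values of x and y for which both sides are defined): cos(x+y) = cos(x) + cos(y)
Claim: cos(x+y) = cos(x) + cos(y).
Test a specific point where both sides are defined: x = π/4, y = π/3.
LHS = cos(x+y) ≈ -0.2588
RHS = cos(x) + cos(y) ≈ 1.2071
Since -0.2588 ≠ 1.2071, the equation fails at this point, so it cannot hold for all real values of x and y for which both sides are defined.
The correct expansion is cos(x+y) = cos(x)cos(y) - sin(x)sin(y); cosine is not additive.

Conclusion: No, this is NOT an identity.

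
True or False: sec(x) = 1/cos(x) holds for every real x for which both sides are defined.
Claim: sec(x) = 1/cos(x).
Reasoning: sec(x) is by definition the reciprocal of cos(x), wherever cos(x) ≠ 0.
So the two sides agree for every real x for which both sides are defined.

Conclusion: True.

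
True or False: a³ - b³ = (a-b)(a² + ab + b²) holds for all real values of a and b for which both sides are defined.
Claim: a³ - b³ = (a-b)(a² + ab + b²).
Reasoning: Expand the right side: (a-b)(a² + ab + b²) = a³ + a²b + ab² - a²b - ab² - b³ = a³ - b³ (the middle terms cancel in pairs).
So the two sides agree for all real values of a and b for which both sides are defined.

Conclusion: True.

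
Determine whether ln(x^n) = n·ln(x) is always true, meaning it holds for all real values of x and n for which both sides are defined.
Yes, this is an identity.

Claim: ln(x^n) = n·ln(x).
Reasoning: The right side requires x > 0. For x > 0, x^n = (e^(ln x))^n = e^(n·ln x), so taking ln of both sides gives ln(x^n) = n·ln(x).
So the two sides agree for all real values of x and n for which both sides are defined.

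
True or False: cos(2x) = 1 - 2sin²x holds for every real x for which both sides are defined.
True.

Claim: cos(2x) = 1 - 2sin²x.
Reasoning: cos(2x) = cos²x - sin²x. Replace cos²x by 1 - sin²x: (1 - sin²x) - sin²x = 1 - 2sin²x.
So the two sides agree for every real x for which both sides are defined.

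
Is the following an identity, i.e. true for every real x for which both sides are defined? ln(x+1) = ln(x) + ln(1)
No, this is NOT an identity.

Claim: ln(x+1) = ln(x) + ln(1).
Test a specific point where both sides are defined: x = 3/2.
LHS = ln(x+1) ≈ 0.9163
RHS = ln(x) + ln(1) ≈ 0.4055
Since 0.9163 ≠ 0.4055, the equation fails at this point, so it cannot hold for every real x for which both sides are defined.
ln(1) = 0, so the right side is just ln(x), which differs from ln(x+1).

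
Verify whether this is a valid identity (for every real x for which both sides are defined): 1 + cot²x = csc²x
Claim: 1 + cot²x = csc²x.
Reasoning: Start from sin²x + cos²x = 1 and divide every term by sin²x (allowed wherever cot x and csc x are defined): 1 + cot²x = 1/sin²x = csc²x.
So the two sides agree for every real x for which both sides are defined.

Conclusion: Yes, this is an identity.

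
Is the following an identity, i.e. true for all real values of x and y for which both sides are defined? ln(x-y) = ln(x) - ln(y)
Claim: ln(x-y) = ln(x) - ln(y).
Test a specific point where both sides are defined: x = 3, y = 1/2.
LHS = ln(x-y) ≈ 0.9163
RHS = ln(x) - ln(y) ≈ 1.7918
Since 0.9163 ≠ 1.7918, the equation fails at this point, so it cannot hold for all real values of x and y for which both sides are defined.
ln(x) - ln(y) = ln(x/y), not ln(x-y).

Conclusion: No, this is NOT an identity.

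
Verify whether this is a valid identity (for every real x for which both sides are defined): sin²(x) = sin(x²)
Claim: sin²(x) = sin(x²).
Test a specific point where both sides are defined: x = π.
LHS = sin²(x) ≈ 0.0000
RHS = sin(x²) ≈ -0.4303
Since 0.0000 ≠ -0.4303, the equation fails at this point, so it cannot hold for every real x for which both sides are defined.
sin²(x) means (sin x)², squaring the output; sin(x²) squares the input. These are different functions.

Conclusion: No, this is NOT an identity.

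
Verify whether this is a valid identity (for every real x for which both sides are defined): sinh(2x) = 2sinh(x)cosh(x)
Yes, this is an identity.

Claim: sinh(2x) = 2sinh(x)cosh(x).
Reasoning: 2sinh(x)cosh(x) = 2 · (e^x - e^-x)/2 · (e^x + e^-x)/2 = (e^(2x) - e^(-2x))/2 = sinh(2x).
So the two sides agree for every real x for which both sides are defined.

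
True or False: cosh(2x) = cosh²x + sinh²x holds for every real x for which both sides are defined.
True.

Claim: cosh(2x) = cosh²x + sinh²x.
Reasoning: cosh²x = (e^(2x) + 2 + e^(-2x))/4 and sinh²x = (e^(2x) - 2 + e^(-2x))/4. Adding gives (2e^(2x) + 2e^(-2x))/4 = (e^(2x) + e^(-2x))/2 = cosh(2x).
So the two sides agree for every real x for which both sides are defined.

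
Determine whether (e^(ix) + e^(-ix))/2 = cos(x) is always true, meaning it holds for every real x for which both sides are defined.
Claim: (e^(ix) + e^(-ix))/2 = cos(x).
Reasoning: By Euler's formula e^(ix) = cos(x) + i·sin(x) and e^(-ix) = cos(x) - i·sin(x). Adding cancels the sine terms: e^(ix) + e^(-ix) = 2cos(x); divide by 2.
So the two sides agree for every real x for which both sides are defined.

Conclusion: Yes, this is an identity.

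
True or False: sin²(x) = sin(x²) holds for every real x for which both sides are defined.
False.

Claim: sin²(x) = sin(x²).
Test a specific point where both sides are defined: x = π/3.
LHS = sin²(x) ≈ 0.7500
RHS = sin(x²) ≈ 0.8897
Since 0.7500 ≠ 0.8897, the equation fails at this point, so it cannot hold for every real x for which both sides are defined.
sin²(x) means (sin x)², squaring the output; sin(x²) squares the input. These are different functions.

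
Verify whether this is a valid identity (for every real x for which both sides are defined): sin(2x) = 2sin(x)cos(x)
Yes, this is an identity.

Claim: sin(2x) = 2sin(x)cos(x).
Reasoning: Put y = x in the addition formula sin(x+y) = sin(x)cos(y) + cos(x)sin(y): sin(2x) = sin(x)cos(x) + cos(x)sin(x) = 2sin(x)cos(x).
So the two sides agree for every real x for which both sides are defined.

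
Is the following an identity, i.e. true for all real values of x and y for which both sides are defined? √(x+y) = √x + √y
No, this is NOT an identity.

Claim: √(x+y) = √x + √y.
Test a specific point where both sides are defined: x = 4, y = 3.
LHS = √(x+y) ≈ 2.6458
RHS = √x + √y ≈ 3.7321
Since 2.6458 ≠ 3.7321, the equation fails at this point, so it cannot hold for all real values of x and y for which both sides are defined.
Squaring the right side gives x + 2√(xy) + y, not x + y.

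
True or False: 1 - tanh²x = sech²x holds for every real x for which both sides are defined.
True.

Claim: 1 - tanh²x = sech²x.
Reasoning: Divide cosh²x - sinh²x = 1 through by cosh²x (never zero): 1 - tanh²x = 1/cosh²x = sech²x.
So the two sides agree for every real x for which both sides are defined.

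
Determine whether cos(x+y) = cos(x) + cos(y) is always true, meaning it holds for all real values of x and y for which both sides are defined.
No, this is NOT an identity.

Claim: cos(x+y) = cos(x) + cos(y).
Test a specific point where both sides are defined: x = π/2, y = π.
LHS = cos(x+y) ≈ 0.0000
RHS = cos(x) + cos(y) ≈ -1.0000
Since 0.0000 ≠ -1.0000, the equation fails at this point, so it cannot hold for all real values of x and y for which both sides are defined.
The correct expansion is cos(x+y) = cos(x)cos(y) - sin(x)sin(y); cosine is not additive.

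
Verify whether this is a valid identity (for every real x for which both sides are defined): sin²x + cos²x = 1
Claim: sin²x + cos²x = 1.
Reasoning: The point (cos x, sin x) lies on the unit circle X² + Y² = 1, so cos²x + sin²x = 1 for every real x.
So the two sides agree for every real x for which both sides are defined.

Conclusion: Yes, this is an identity.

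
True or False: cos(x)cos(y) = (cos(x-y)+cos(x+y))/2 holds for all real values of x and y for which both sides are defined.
True.

Claim: cos(x)cos(y) = (cos(x-y)+cos(x+y))/2.
Reasoning: cos(x-y) = cos(x)cos(y) + sin(x)sin(y) and cos(x+y) = cos(x)cos(y) - sin(x)sin(y). Adding, cos(x-y) + cos(x+y) = 2cos(x)cos(y); divide by 2.
So the two sides agree for all real values of x and y for which both sides are defined.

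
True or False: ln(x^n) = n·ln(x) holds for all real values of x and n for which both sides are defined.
Claim: ln(x^n) = n·ln(x).
Reasoning: The right side requires x > 0. For x > 0, x^n = (e^(ln x))^n = e^(n·ln x), so taking ln of both sides gives ln(x^n) = n·ln(x).
So the two sides agree for all real values of x and n for which both sides are defined.

Conclusion: True.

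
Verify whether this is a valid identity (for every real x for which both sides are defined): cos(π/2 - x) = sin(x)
Yes, this is an identity.

Claim: cos(π/2 - x) = sin(x).
Reasoning: Use cos(u - v) = cos(u)cos(v) + sin(u)sin(v) with u = π/2, v = x: cos(π/2)cos(x) + sin(π/2)sin(x) = 0·cos(x) + 1·sin(x) = sin(x).
So the two sides agree for every real x for which both sides are defined.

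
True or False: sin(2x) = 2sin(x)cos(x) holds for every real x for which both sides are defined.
Claim: sin(2x) = 2sin(x)cos(x).
Reasoning: Put y = x in the addition formula sin(x+y) = sin(x)cos(y) + cos(x)sin(y): sin(2x) = sin(x)cos(x) + cos(x)sin(x) = 2sin(x)cos(x).
So the two sides agree for every real x for which both sides are defined.

Conclusion: True.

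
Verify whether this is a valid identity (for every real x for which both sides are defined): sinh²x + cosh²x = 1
Claim: sinh²x + cosh²x = 1.
Test a specific point where both sides are defined: x = -1.
LHS = sinh²x + cosh²x ≈ 3.7622
RHS = 1 ≈ 1.0000
Since 3.7622 ≠ 1.0000, the equation fails at this point, so it cannot hold for every real x for which both sides are defined.
The correct hyperbolic identity is cosh²x - sinh²x = 1 (a difference); the sum sinh²x + cosh²x equals cosh(2x).

Conclusion: No, this is NOT an identity.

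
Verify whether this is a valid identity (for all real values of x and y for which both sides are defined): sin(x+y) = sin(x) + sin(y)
No, this is NOT an identity.

Claim: sin(x+y) = sin(x) + sin(y).
Test a specific point where both sides are defined: x = π/4, y = -π/3.
LHS = sin(x+y) ≈ -0.2588
RHS = sin(x) + sin(y) ≈ -0.1589
Since -0.2588 ≠ -0.1589, the equation fails at this point, so it cannot hold for all real values of x and y for which both sides are defined.
The correct expansion is sin(x+y) = sin(x)cos(y) + cos(x)sin(y); sine is not additive.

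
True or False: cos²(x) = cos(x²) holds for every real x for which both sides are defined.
False.

Claim: cos²(x) = cos(x²).
Test a specific point where both sides are defined: x = -π/2.
LHS = cos²(x) ≈ 0.0000
RHS = cos(x²) ≈ -0.7812
Since 0.0000 ≠ -0.7812, the equation fails at this point, so it cannot hold for every real x for which both sides are defined.
cos²(x) means (cos x)², squaring the output; cos(x²) squares the input. These are different functions.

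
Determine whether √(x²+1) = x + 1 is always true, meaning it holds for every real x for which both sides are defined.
Claim: √(x²+1) = x + 1.
Test a specific point where both sides are defined: x = 1.
LHS = √(x²+1) ≈ 1.4142
RHS = x + 1 ≈ 2.0000
Since 1.4142 ≠ 2.0000, the equation fails at this point, so it cannot hold for every real x for which both sides are defined.
(x+1)² = x² + 2x + 1 ≠ x² + 1 unless x = 0.

Conclusion: No, this is NOT an identity.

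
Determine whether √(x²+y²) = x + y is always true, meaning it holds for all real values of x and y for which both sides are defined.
Claim: √(x²+y²) = x + y.
Test a specific point where both sides are defined: x = 3/2, y = 1/2.
LHS = √(x²+y²) ≈ 1.5811
RHS = x + y ≈ 2.0000
Since 1.5811 ≠ 2.0000, the equation fails at this point, so it cannot hold for all real values of x and y for which both sides are defined.
(x+y)² = x² + 2xy + y², not x² + y², so the square root does not split this way.

Conclusion: No, this is NOT an identity.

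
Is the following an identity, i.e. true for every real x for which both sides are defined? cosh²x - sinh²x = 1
Yes, this is an identity.

Claim: cosh²x - sinh²x = 1.
Reasoning: With cosh(x) = (e^x + e^-x)/2 and sinh(x) = (e^x - e^-x)/2: cosh²x = (e^(2x) + 2 + e^(-2x))/4 and sinh²x = (e^(2x) - 2 + e^(-2x))/4. Subtracting leaves 4/4 = 1.
So the two sides agree for every real x for which both sides are defined.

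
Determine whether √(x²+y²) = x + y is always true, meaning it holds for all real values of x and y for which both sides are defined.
Claim: √(x²+y²) = x + y.
Test a specific point where both sides are defined: x = 3/2, y = 4.
LHS = √(x²+y²) ≈ 4.2720
RHS = x + y ≈ 5.5000
Since 4.2720 ≠ 5.5000, the equation fails at this point, so it cannot hold for all real values of x and y for which both sides are defined.
(x+y)² = x² + 2xy + y², not x² + y², so the square root does not split this way.

Conclusion: No, this is NOT an identity.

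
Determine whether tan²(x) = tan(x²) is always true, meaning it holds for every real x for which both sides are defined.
Claim: tan²(x) = tan(x²).
Test a specific point where both sides are defined: x = -π/4.
LHS = tan²(x) ≈ 1.0000
RHS = tan(x²) ≈ 0.7092
Since 1.0000 ≠ 0.7092, the equation fails at this point, so it cannot hold for every real x for which both sides are defined.
tan²(x) means (tan x)², squaring the output; tan(x²) squares the input. These are different functions.

Conclusion: No, this is NOT an identity.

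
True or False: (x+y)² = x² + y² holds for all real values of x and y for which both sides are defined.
Claim: (x+y)² = x² + y².
Test a specific point where both sides are defined: x = 3, y = -3.
LHS = (x+y)² ≈ 0.0000
RHS = x² + y² ≈ 18.0000
Since 0.0000 ≠ 18.0000, the equation fails at this point, so it cannot hold for all real values of x and y for which both sides are defined.
The correct expansion is (x+y)² = x² + 2xy + y²; the cross term 2xy is missing.

Conclusion: False.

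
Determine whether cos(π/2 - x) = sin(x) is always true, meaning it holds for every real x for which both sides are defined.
Yes, this is an identity.

Claim: cos(π/2 - x) = sin(x).
Reasoning: Use cos(u - v) = cos(u)cos(v) + sin(u)sin(v) with u = π/2, v = x: cos(π/2)cos(x) + sin(π/2)sin(x) = 0·cos(x) + 1·sin(x) = sin(x).
So the two sides agree for every real x for which both sides are defined.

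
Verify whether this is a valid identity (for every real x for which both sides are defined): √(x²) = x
Claim: √(x²) = x.
Test a specific point where both sides are defined: x = -2.
LHS = √(x²) ≈ 2.0000
RHS = x ≈ -2.0000
Since 2.0000 ≠ -2.0000, the equation fails at this point, so it cannot hold for every real x for which both sides are defined.
√(x²) = |x|, which differs from x whenever x < 0 (both sides are defined for every real x).

Conclusion: No, this is NOT an identity.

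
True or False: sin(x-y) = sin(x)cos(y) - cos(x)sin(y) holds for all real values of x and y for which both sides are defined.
True.

Claim: sin(x-y) = sin(x)cos(y) - cos(x)sin(y).
Reasoning: Replace y by -y in sin(x+y) = sin(x)cos(y) + cos(x)sin(y) and use cos(-y) = cos(y), sin(-y) = -sin(y): sin(x-y) = sin(x)cos(y) - cos(x)sin(y).
So the two sides agree for all real values of x and y for which both sides are defined.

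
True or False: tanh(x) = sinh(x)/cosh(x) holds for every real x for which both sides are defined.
Claim: tanh(x) = sinh(x)/cosh(x).
Reasoning: tanh(x) is defined as sinh(x)/cosh(x) = (e^x - e^-x)/(e^x + e^-x); cosh(x) ≥ 1 is never zero, so this holds for every real x.
So the two sides agree for every real x for which both sides are defined.

Conclusion: True.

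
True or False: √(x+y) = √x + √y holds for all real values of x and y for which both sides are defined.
False.

Claim: √(x+y) = √x + √y.
Test a specific point where both sides are defined: x = 3/2, y = 5.
LHS = √(x+y) ≈ 2.5495
RHS = √x + √y ≈ 3.4608
Since 2.5495 ≠ 3.4608, the equation fails at this point, so it cannot hold for all real values of x and y for which both sides are defined.
Squaring the right side gives x + 2√(xy) + y, not x + y.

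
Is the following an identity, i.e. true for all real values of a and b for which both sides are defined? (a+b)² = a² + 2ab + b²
Yes, this is an identity.

Claim: (a+b)² = a² + 2ab + b².
Reasoning: Expand: (a+b)² = (a+b)(a+b) = a·a + a·b + b·a + b·b = a² + 2ab + b².
So the two sides agree for all real values of a and b for which both sides are defined.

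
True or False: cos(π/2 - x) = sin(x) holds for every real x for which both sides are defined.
True.

Claim: cos(π/2 - x) = sin(x).
Reasoning: Use cos(u - v) = cos(u)cos(v) + sin(u)sin(v) with u = π/2, v = x: cos(π/2)cos(x) + sin(π/2)sin(x) = 0·cos(x) + 1·sin(x) = sin(x).
So the two sides agree for every real x for which both sides are defined.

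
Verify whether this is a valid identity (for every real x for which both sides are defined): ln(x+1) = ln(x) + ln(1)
No, this is NOT an identity.

Claim: ln(x+1) = ln(x) + ln(1).
Test a specific point where both sides are defined: x = 4.
LHS = ln(x+1) ≈ 1.6094
RHS = ln(x) + ln(1) ≈ 1.3863
Since 1.6094 ≠ 1.3863, the equation fails at this point, so it cannot hold for every real x for which both sides are defined.
ln(1) = 0, so the right side is just ln(x), which differs from ln(x+1).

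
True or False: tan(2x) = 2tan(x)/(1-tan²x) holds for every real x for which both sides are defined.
True.

Claim: tan(2x) = 2tan(x)/(1-tan²x).
Reasoning: tan(2x) = sin(2x)/cos(2x) = 2sin(x)cos(x) / (cos²x - sin²x). Divide numerator and denominator by cos²x: 2tan(x) / (1 - tan²x).
So the two sides agree for every real x for which both sides are defined.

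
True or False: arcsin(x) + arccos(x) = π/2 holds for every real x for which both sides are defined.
Claim: arcsin(x) + arccos(x) = π/2.
Reasoning: Both sides are defined for -1 ≤ x ≤ 1. Let θ = arcsin(x), so sin θ = x and θ ∈ [-π/2, π/2]. Then cos(π/2 - θ) = sin θ = x and π/2 - θ ∈ [0, π], which is exactly the range of arccos, so arccos(x) = π/2 - θ. Adding: arcsin(x) + arccos(x) = θ + (π/2 - θ) = π/2.
So the two sides agree for every real x for which both sides are defined.

Conclusion: True.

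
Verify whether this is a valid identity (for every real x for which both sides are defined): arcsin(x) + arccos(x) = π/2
Yes, this is an identity.

Claim: arcsin(x) + arccos(x) = π/2.
Reasoning: Both sides are defined for -1 ≤ x ≤ 1. Let θ = arcsin(x), so sin θ = x and θ ∈ [-π/2, π/2]. Then cos(π/2 - θ) = sin θ = x and π/2 - θ ∈ [0, π], which is exactly the range of arccos, so arccos(x) = π/2 - θ. Adding: arcsin(x) + arccos(x) = θ + (π/2 - θ) = π/2.
So the two sides agree for every real x for which both sides are defined.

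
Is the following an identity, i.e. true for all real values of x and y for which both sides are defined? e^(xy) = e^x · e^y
Claim: e^(xy) = e^x · e^y.
Test a specific point where both sides are defined: x = 3, y = -3.
LHS = e^(xy) ≈ 0.0001
RHS = e^x · e^y ≈ 1.0000
Since 0.0001 ≠ 1.0000, the equation fails at this point, so it cannot hold for all real values of x and y for which both sides are defined.
e^x · e^y = e^(x+y), not e^(xy).

Conclusion: No, this is NOT an identity.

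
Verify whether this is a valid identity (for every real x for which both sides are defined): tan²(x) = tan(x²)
No, this is NOT an identity.

Claim: tan²(x) = tan(x²).
Test a specific point where both sides are defined: x = 2π/3.
LHS = tan²(x) ≈ 3.0000
RHS = tan(x²) ≈ 2.9590
Since 3.0000 ≠ 2.9590, the equation fails at this point, so it cannot hold for every real x for which both sides are defined.
tan²(x) means (tan x)², squaring the output; tan(x²) squares the input. These are different functions.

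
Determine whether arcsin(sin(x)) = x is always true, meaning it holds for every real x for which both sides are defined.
No, this is NOT an identity.

Claim: arcsin(sin(x)) = x.
Test a specific point where both sides are defined: x = 2π/3.
LHS = arcsin(sin(x)) ≈ 1.0472
RHS = x ≈ 2.0944
Since 1.0472 ≠ 2.0944, the equation fails at this point, so it cannot hold for every real x for which both sides are defined.
arcsin only returns values in [-π/2, π/2], so arcsin(sin(x)) = x holds only for x in that interval, not for all real x.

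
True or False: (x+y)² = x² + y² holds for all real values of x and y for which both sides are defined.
Claim: (x+y)² = x² + y².
Test a specific point where both sides are defined: x = 3/2, y = 2.
LHS = (x+y)² ≈ 12.2500
RHS = x² + y² ≈ 6.2500
Since 12.2500 ≠ 6.2500, the equation fails at this point, so it cannot hold for all real values of x and y for which both sides are defined.
The correct expansion is (x+y)² = x² + 2xy + y²; the cross term 2xy is missing.

Conclusion: False.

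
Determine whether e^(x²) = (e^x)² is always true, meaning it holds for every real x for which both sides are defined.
No, this is NOT an identity.

Claim: e^(x²) = (e^x)².
Test a specific point where both sides are defined: x = 1.
LHS = e^(x²) ≈ 2.7183
RHS = (e^x)² ≈ 7.3891
Since 2.7183 ≠ 7.3891, the equation fails at this point, so it cannot hold for every real x for which both sides are defined.
(e^x)² = e^(2x), and 2x ≠ x² in general.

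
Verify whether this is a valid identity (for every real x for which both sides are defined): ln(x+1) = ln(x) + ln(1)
No, this is NOT an identity.

Claim: ln(x+1) = ln(x) + ln(1).
Test a specific point where both sides are defined: x = 4.
LHS = ln(x+1) ≈ 1.6094
RHS = ln(x) + ln(1) ≈ 1.3863
Since 1.6094 ≠ 1.3863, the equation fails at this point, so it cannot hold for every real x for which both sides are defined.
ln(1) = 0, so the right side is just ln(x), which differs from ln(x+1).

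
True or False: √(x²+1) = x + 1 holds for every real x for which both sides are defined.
False.

Claim: √(x²+1) = x + 1.
Test a specific point where both sides are defined: x = 2.
LHS = √(x²+1) ≈ 2.2361
RHS = x + 1 ≈ 3.0000
Since 2.2361 ≠ 3.0000, the equation fails at this point, so it cannot hold for every real x for which both sides are defined.
(x+1)² = x² + 2x + 1 ≠ x² + 1 unless x = 0.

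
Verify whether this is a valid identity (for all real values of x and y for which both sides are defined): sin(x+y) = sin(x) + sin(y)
Claim: sin(x+y) = sin(x) + sin(y).
Test a specific point where both sides are defined: x = 3π/4, y = π/2.
LHS = sin(x+y) ≈ -0.7071
RHS = sin(x) + sin(y) ≈ 1.7071
Since -0.7071 ≠ 1.7071, the equation fails at this point, so it cannot hold for all real values of x and y for which both sides are defined.
The correct expansion is sin(x+y) = sin(x)cos(y) + cos(x)sin(y); sine is not additive.

Conclusion: No, this is NOT an identity.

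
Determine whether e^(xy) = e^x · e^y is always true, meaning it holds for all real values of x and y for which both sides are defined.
No, this is NOT an identity.

Claim: e^(xy) = e^x · e^y.
Test a specific point where both sides are defined: x = 3/2, y = 5.
LHS = e^(xy) ≈ 1808.0424
RHS = e^x · e^y ≈ 665.1416
Since 1808.0424 ≠ 665.1416, the equation fails at this point, so it cannot hold for all real values of x and y for which both sides are defined.
e^x · e^y = e^(x+y), not e^(xy).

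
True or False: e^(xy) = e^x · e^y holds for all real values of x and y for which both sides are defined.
Claim: e^(xy) = e^x · e^y.
Test a specific point where both sides are defined: x = 3/2, y = 1/2.
LHS = e^(xy) ≈ 2.1170
RHS = e^x · e^y ≈ 7.3891
Since 2.1170 ≠ 7.3891, the equation fails at this point, so it cannot hold for all real values of x and y for which both sides are defined.
e^x · e^y = e^(x+y), not e^(xy).

Conclusion: False.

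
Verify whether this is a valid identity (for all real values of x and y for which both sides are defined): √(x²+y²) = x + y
Claim: √(x²+y²) = x + y.
Test a specific point where both sides are defined: x = 2, y = 1.
LHS = √(x²+y²) ≈ 2.2361
RHS = x + y ≈ 3.0000
Since 2.2361 ≠ 3.0000, the equation fails at this point, so it cannot hold for all real values of x and y for which both sides are defined.
(x+y)² = x² + 2xy + y², not x² + y², so the square root does not split this way.

Conclusion: No, this is NOT an identity.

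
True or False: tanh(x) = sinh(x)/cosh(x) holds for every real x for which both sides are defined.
Claim: tanh(x) = sinh(x)/cosh(x).
Reasoning: tanh(x) is defined as sinh(x)/cosh(x) = (e^x - e^-x)/(e^x + e^-x); cosh(x) ≥ 1 is never zero, so this holds for every real x.
So the two sides agree for every real x for which both sides are defined.

Conclusion: True.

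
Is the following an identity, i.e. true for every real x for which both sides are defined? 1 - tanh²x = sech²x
Claim: 1 - tanh²x = sech²x.
Reasoning: Divide cosh²x - sinh²x = 1 through by cosh²x (never zero): 1 - tanh²x = 1/cosh²x = sech²x.
So the two sides agree for every real x for which both sides are defined.

Conclusion: Yes, this is an identity.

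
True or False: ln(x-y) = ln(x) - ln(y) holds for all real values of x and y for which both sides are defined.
Claim: ln(x-y) = ln(x) - ln(y).
Test a specific point where both sides are defined: x = 2, y = 3/2.
LHS = ln(x-y) ≈ -0.6931
RHS = ln(x) - ln(y) ≈ 0.2877
Since -0.6931 ≠ 0.2877, the equation fails at this point, so it cannot hold for all real values of x and y for which both sides are defined.
ln(x) - ln(y) = ln(x/y), not ln(x-y).

Conclusion: False.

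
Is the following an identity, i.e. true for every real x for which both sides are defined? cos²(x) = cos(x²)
Claim: cos²(x) = cos(x²).
Test a specific point where both sides are defined: x = π/2.
LHS = cos²(x) ≈ 0.0000
RHS = cos(x²) ≈ -0.7812
Since 0.0000 ≠ -0.7812, the equation fails at this point, so it cannot hold for every real x for which both sides are defined.
cos²(x) means (cos x)², squaring the output; cos(x²) squares the input. These are different functions.

Conclusion: No, this is NOT an identity.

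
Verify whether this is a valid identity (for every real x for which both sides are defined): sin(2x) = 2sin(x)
No, this is NOT an identity.

Claim: sin(2x) = 2sin(x).
Test a specific point where both sides are defined: x = -π/3.
LHS = sin(2x) ≈ -0.8660
RHS = 2sin(x) ≈ -1.7321
Since -0.8660 ≠ -1.7321, the equation fails at this point, so it cannot hold for every real x for which both sides are defined.
The correct double-angle formula is sin(2x) = 2sin(x)cos(x).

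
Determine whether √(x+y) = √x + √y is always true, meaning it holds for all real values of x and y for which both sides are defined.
Claim: √(x+y) = √x + √y.
Test a specific point where both sides are defined: x = 4, y = 3.
LHS = √(x+y) ≈ 2.6458
RHS = √x + √y ≈ 3.7321
Since 2.6458 ≠ 3.7321, the equation fails at this point, so it cannot hold for all real values of x and y for which both sides are defined.
Squaring the right side gives x + 2√(xy) + y, not x + y.

Conclusion: No, this is NOT an identity.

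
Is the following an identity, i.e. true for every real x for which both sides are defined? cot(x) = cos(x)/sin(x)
Yes, this is an identity.

Claim: cot(x) = cos(x)/sin(x).
Reasoning: cot(x) is defined as 1/tan(x) = 1/(sin(x)/cos(x)) = cos(x)/sin(x), wherever sin(x) ≠ 0.
So the two sides agree for every real x for which both sides are defined.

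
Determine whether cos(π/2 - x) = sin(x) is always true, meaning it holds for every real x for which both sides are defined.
Yes, this is an identity.

Claim: cos(π/2 - x) = sin(x).
Reasoning: Use cos(u - v) = cos(u)cos(v) + sin(u)sin(v) with u = π/2, v = x: cos(π/2)cos(x) + sin(π/2)sin(x) = 0·cos(x) + 1·sin(x) = sin(x).
So the two sides agree for every real x for which both sides are defined.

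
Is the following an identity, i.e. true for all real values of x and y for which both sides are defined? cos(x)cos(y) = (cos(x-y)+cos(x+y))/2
Claim: cos(x)cos(y) = (cos(x-y)+cos(x+y))/2.
Reasoning: cos(x-y) = cos(x)cos(y) + sin(x)sin(y) and cos(x+y) = cos(x)cos(y) - sin(x)sin(y). Adding, cos(x-y) + cos(x+y) = 2cos(x)cos(y); divide by 2.
So the two sides agree for all real values of x and y for which both sides are defined.

Conclusion: Yes, this is an identity.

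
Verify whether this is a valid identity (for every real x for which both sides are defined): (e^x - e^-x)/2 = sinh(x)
Yes, this is an identity.

Claim: (e^x - e^-x)/2 = sinh(x).
Reasoning: This is exactly the definition of the hyperbolic sine: sinh(x) := (e^x - e^-x)/2.
So the two sides agree for every real x for which both sides are defined.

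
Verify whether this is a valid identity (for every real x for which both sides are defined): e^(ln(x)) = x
Claim: e^(ln(x)) = x.
Reasoning: For x > 0, ln(x) is by definition the exponent p such that e^p = x. Raising e to that exponent therefore returns x: e^(ln x) = x.
So the two sides agree for every real x for which both sides are defined.

Conclusion: Yes, this is an identity.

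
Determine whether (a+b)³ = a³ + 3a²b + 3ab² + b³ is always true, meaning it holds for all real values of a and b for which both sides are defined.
Claim: (a+b)³ = a³ + 3a²b + 3ab² + b³.
Reasoning: (a+b)³ = (a+b)(a+b)² = (a+b)(a² + 2ab + b²) = a³ + 2a²b + ab² + a²b + 2ab² + b³ = a³ + 3a²b + 3ab² + b³.
So the two sides agree for all real values of a and b for which both sides are defined.

Conclusion: Yes, this is an identity.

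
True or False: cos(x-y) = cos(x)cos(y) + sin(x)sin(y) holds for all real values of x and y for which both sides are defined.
True.

Claim: cos(x-y) = cos(x)cos(y) + sin(x)sin(y).
Reasoning: Replace y by -y in cos(x+y) = cos(x)cos(y) - sin(x)sin(y) and use cos(-y) = cos(y), sin(-y) = -sin(y): cos(x-y) = cos(x)cos(y) + sin(x)sin(y).
So the two sides agree for all real values of x and y for which both sides are defined.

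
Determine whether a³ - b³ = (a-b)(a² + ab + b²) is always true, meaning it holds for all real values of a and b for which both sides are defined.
Claim: a³ - b³ = (a-b)(a² + ab + b²).
Reasoning: Expand the right side: (a-b)(a² + ab + b²) = a³ + a²b + ab² - a²b - ab² - b³ = a³ - b³ (the middle terms cancel in pairs).
So the two sides agree for all real values of a and b for which both sides are defined.

Conclusion: Yes, this is an identity.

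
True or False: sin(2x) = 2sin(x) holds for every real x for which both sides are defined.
Claim: sin(2x) = 2sin(x).
Test a specific point where both sides are defined: x = -π/2.
LHS = sin(2x) ≈ 0.0000
RHS = 2sin(x) ≈ -2.0000
Since 0.0000 ≠ -2.0000, the equation fails at this point, so it cannot hold for every real x for which both sides are defined.
The correct double-angle formula is sin(2x) = 2sin(x)cos(x).

Conclusion: False.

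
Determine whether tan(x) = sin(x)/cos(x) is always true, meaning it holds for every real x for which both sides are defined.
Yes, this is an identity.

Claim: tan(x) = sin(x)/cos(x).
Reasoning: For an angle x whose terminal point on the unit circle is (cos x, sin x), tan(x) is defined as the ratio (second coordinate)/(first coordinate) = sin(x)/cos(x), wherever cos(x) ≠ 0.
So the two sides agree for every real x for which both sides are defined.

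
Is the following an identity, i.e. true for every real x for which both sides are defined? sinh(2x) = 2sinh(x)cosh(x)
Yes, this is an identity.

Claim: sinh(2x) = 2sinh(x)cosh(x).
Reasoning: 2sinh(x)cosh(x) = 2 · (e^x - e^-x)/2 · (e^x + e^-x)/2 = (e^(2x) - e^(-2x))/2 = sinh(2x).
So the two sides agree for every real x for which both sides are defined.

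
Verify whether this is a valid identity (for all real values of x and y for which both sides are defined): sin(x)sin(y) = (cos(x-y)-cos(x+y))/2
Claim: sin(x)sin(y) = (cos(x-y)-cos(x+y))/2.
Reasoning: cos(x-y) = cos(x)cos(y) + sin(x)sin(y) and cos(x+y) = cos(x)cos(y) - sin(x)sin(y). Subtracting, cos(x-y) - cos(x+y) = 2sin(x)sin(y); divide by 2.
So the two sides agree for all real values of x and y for which both sides are defined.

Conclusion: Yes, this is an identity.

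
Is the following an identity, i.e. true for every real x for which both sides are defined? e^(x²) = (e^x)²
Claim: e^(x²) = (e^x)².
Test a specific point where both sides are defined: x = -2.
LHS = e^(x²) ≈ 54.5982
RHS = (e^x)² ≈ 0.0183
Since 54.5982 ≠ 0.0183, the equation fails at this point, so it cannot hold for every real x for which both sides are defined.
(e^x)² = e^(2x), and 2x ≠ x² in general.

Conclusion: No, this is NOT an identity.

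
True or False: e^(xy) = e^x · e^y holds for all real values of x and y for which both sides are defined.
Claim: e^(xy) = e^x · e^y.
Test a specific point where both sides are defined: x = 3, y = -2.
LHS = e^(xy) ≈ 0.0025
RHS = e^x · e^y ≈ 2.7183
Since 0.0025 ≠ 2.7183, the equation fails at this point, so it cannot hold for all real values of x and y for which both sides are defined.
e^x · e^y = e^(x+y), not e^(xy).

Conclusion: False.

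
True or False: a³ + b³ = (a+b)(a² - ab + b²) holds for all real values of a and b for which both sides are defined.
Claim: a³ + b³ = (a+b)(a² - ab + b²).
Reasoning: Expand the right side: (a+b)(a² - ab + b²) = a³ - a²b + ab² + a²b - ab² + b³ = a³ + b³ (the middle terms cancel in pairs).
So the two sides agree for all real values of a and b for which both sides are defined.

Conclusion: True.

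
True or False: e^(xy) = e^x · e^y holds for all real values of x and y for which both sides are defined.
Claim: e^(xy) = e^x · e^y.
Test a specific point where both sides are defined: x = -3, y = 3.
LHS = e^(xy) ≈ 0.0001
RHS = e^x · e^y ≈ 1.0000
Since 0.0001 ≠ 1.0000, the equation fails at this point, so it cannot hold for all real values of x and y for which both sides are defined.
e^x · e^y = e^(x+y), not e^(xy).

Conclusion: False.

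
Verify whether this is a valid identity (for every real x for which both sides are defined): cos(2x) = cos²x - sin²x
Yes, this is an identity.

Claim: cos(2x) = cos²x - sin²x.
Reasoning: Put y = x in the addition formula cos(x+y) = cos(x)cos(y) - sin(x)sin(y): cos(2x) = cos²x - sin²x.
So the two sides agree for every real x for which both sides are defined.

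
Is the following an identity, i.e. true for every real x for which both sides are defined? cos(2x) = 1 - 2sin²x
Yes, this is an identity.

Claim: cos(2x) = 1 - 2sin²x.
Reasoning: cos(2x) = cos²x - sin²x. Replace cos²x by 1 - sin²x: (1 - sin²x) - sin²x = 1 - 2sin²x.
So the two sides agree for every real x for which both sides are defined.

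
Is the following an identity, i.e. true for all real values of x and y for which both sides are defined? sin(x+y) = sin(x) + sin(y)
Claim: sin(x+y) = sin(x) + sin(y).
Test a specific point where both sides are defined: x = π/3, y = π/2.
LHS = sin(x+y) ≈ 0.5000
RHS = sin(x) + sin(y) ≈ 1.8660
Since 0.5000 ≠ 1.8660, the equation fails at this point, so it cannot hold for all real values of x and y for which both sides are defined.
The correct expansion is sin(x+y) = sin(x)cos(y) + cos(x)sin(y); sine is not additive.

Conclusion: No, this is NOT an identity.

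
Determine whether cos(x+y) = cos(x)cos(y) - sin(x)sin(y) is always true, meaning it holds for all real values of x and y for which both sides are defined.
Yes, this is an identity.

Claim: cos(x+y) = cos(x)cos(y) - sin(x)sin(y).
Reasoning: By Euler's formula e^(i(x+y)) = e^(ix)·e^(iy) = (cos x + i·sin x)(cos y + i·sin y). The real part of the left side is cos(x+y); the real part of the product is cos(x)cos(y) - sin(x)sin(y) (since i·i = -1).
So the two sides agree for all real values of x and y for which both sides are defined.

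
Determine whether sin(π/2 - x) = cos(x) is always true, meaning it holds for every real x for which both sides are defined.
Yes, this is an identity.

Claim: sin(π/2 - x) = cos(x).
Reasoning: Use sin(u - v) = sin(u)cos(v) - cos(u)sin(v) with u = π/2, v = x: sin(π/2)cos(x) - cos(π/2)sin(x) = 1·cos(x) - 0·sin(x) = cos(x).
So the two sides agree for every real x for which both sides are defined.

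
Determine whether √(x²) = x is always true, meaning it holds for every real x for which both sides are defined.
Claim: √(x²) = x.
Test a specific point where both sides are defined: x = -1.
LHS = √(x²) ≈ 1.0000
RHS = x ≈ -1.0000
Since 1.0000 ≠ -1.0000, the equation fails at this point, so it cannot hold for every real x for which both sides are defined.
√(x²) = |x|, which differs from x whenever x < 0 (both sides are defined for every real x).

Conclusion: No, this is NOT an identity.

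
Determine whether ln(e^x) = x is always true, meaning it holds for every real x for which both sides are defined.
Yes, this is an identity.

Claim: ln(e^x) = x.
Reasoning: ln is the inverse of the exponential: ln(e^x) asks for the exponent p with e^p = e^x, and since e^p is one-to-one that exponent is p = x.
So the two sides agree for every real x for which both sides are defined.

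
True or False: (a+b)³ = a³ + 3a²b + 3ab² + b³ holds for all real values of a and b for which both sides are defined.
Claim: (a+b)³ = a³ + 3a²b + 3ab² + b³.
Reasoning: (a+b)³ = (a+b)(a+b)² = (a+b)(a² + 2ab + b²) = a³ + 2a²b + ab² + a²b + 2ab² + b³ = a³ + 3a²b + 3ab² + b³.
So the two sides agree for all real values of a and b for which both sides are defined.

Conclusion: True.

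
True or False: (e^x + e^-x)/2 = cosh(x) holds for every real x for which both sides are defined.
True.

Claim: (e^x + e^-x)/2 = cosh(x).
Reasoning: This is exactly the definition of the hyperbolic cosine: cosh(x) := (e^x + e^-x)/2.
So the two sides agree for every real x for which both sides are defined.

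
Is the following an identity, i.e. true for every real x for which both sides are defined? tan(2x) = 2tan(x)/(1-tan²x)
Yes, this is an identity.

Claim: tan(2x) = 2tan(x)/(1-tan²x).
Reasoning: tan(2x) = sin(2x)/cos(2x) = 2sin(x)cos(x) / (cos²x - sin²x). Divide numerator and denominator by cos²x: 2tan(x) / (1 - tan²x).
So the two sides agree for every real x for which both sides are defined.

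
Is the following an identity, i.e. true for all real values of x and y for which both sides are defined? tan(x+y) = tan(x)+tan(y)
Claim: tan(x+y) = tan(x)+tan(y).
Test a specific point where both sides are defined: x = π/4, y = π/6.
LHS = tan(x+y) ≈ 3.7321
RHS = tan(x)+tan(y) ≈ 1.5774
Since 3.7321 ≠ 1.5774, the equation fails at this point, so it cannot hold for all real values of x and y for which both sides are defined.
The correct formula is tan(x+y) = (tan(x) + tan(y))/(1 - tan(x)tan(y)).

Conclusion: No, this is NOT an identity.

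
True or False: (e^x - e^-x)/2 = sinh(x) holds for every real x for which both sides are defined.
Claim: (e^x - e^-x)/2 = sinh(x).
Reasoning: This is exactly the definition of the hyperbolic sine: sinh(x) := (e^x - e^-x)/2.
So the two sides agree for every real x for which both sides are defined.

Conclusion: True.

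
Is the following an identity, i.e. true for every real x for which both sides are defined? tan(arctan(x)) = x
Claim: tan(arctan(x)) = x.
Reasoning: For every real x, arctan(x) is by definition the angle in (-π/2, π/2) whose tangent equals x. Taking the tangent of that angle returns x.
So the two sides agree for every real x for which both sides are defined.

Conclusion: Yes, this is an identity.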